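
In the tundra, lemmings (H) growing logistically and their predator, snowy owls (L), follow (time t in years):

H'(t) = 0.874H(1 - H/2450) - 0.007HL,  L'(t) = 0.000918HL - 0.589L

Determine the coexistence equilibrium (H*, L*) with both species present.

From dL/dt = 0 with L > 0: 0.000918H* = 0.589, so H* = 642.
Substitute into dH/dt = 0: 0.874(1 - 642/2450) = 0.007L*.
The bracket is 0.738, giving L* = 0.645/0.007 = 92.2.

H* ≈ 642, L* ≈ 92.2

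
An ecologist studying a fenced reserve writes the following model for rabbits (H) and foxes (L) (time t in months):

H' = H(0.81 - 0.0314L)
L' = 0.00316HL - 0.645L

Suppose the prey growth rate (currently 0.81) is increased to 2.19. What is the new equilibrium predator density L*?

L* ≈ 69.7

At the interior fixed point, setting dH/dt = 0 with H > 0 fixes L* = (prey growth rate)/(HL coefficient) — independent of the other coefficients.
With the change, L* = 2.19/0.0314 = 69.7; it rises from 25.8.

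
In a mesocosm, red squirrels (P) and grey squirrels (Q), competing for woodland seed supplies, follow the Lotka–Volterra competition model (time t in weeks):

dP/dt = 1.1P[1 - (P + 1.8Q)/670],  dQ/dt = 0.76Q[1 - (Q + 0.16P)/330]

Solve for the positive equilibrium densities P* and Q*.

P* ≈ 107, Q* ≈ 313

Setting both brackets to zero gives the nullclines P + 1.8Q = 670 and 0.16P + Q = 330.
Substituting Q = 330 - 0.16P into the first: P(1 - 1.8·0.16) = 670 - 1.8·330.
So P* = 76/0.712 = 107, and then Q* = 330 - 0.16·107 = 313.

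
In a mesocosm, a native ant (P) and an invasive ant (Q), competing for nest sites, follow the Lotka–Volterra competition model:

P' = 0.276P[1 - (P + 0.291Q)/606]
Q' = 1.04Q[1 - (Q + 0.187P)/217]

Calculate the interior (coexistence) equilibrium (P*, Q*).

Setting both brackets to zero gives the nullclines P + 0.291Q = 606 and 0.187P + Q = 217.
Substituting Q = 217 - 0.187P into the first: P(1 - 0.291·0.187) = 606 - 0.291·217.
So P* = 543/0.946 = 574, and then Q* = 217 - 0.187·574 = 110.

P* ≈ 574, Q* ≈ 110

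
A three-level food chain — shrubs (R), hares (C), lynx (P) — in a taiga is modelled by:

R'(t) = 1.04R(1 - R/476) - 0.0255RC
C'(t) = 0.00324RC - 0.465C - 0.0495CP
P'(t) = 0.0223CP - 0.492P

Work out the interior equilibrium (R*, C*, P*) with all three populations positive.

From dP/dt = 0: 0.0223C* = 0.492, so C* = 22.1.
From dR/dt = 0: 1.04(1 - R*/476) = 0.0255·22.1, giving R* = 476·(1 - 0.541) = 219.
From dC/dt = 0: 0.00324·219 - 0.465 = 0.0495P*, so P* = 0.243/0.0495 = 4.91.

R* ≈ 219, C* ≈ 22.1, P* ≈ 4.91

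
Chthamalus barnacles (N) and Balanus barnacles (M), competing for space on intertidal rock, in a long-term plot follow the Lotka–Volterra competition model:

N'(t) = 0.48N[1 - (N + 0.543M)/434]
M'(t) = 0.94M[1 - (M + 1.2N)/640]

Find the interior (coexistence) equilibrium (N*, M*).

Setting both brackets to zero gives the nullclines N + 0.543M = 434 and 1.2N + M = 640.
Substituting M = 640 - 1.2N into the first: N(1 - 0.543·1.2) = 434 - 0.543·640.
So N* = 86.5/0.348 = 248, and then M* = 640 - 1.2·248 = 342.

N* ≈ 248, M* ≈ 342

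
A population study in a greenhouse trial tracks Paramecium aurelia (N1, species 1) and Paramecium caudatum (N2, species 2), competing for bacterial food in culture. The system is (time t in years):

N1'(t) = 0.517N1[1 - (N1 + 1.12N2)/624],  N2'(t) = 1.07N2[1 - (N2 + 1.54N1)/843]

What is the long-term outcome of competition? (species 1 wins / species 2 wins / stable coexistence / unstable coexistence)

Compare the nullcline intercepts: K1/α12 = 624/1.12 = 557 < K2 = 843; K2/α21 = 843/1.54 = 547 < K1 = 624.
Since both are reversed, neither can invade when rare; the interior point is a saddle.

unstable coexistence (outcome depends on initial conditions)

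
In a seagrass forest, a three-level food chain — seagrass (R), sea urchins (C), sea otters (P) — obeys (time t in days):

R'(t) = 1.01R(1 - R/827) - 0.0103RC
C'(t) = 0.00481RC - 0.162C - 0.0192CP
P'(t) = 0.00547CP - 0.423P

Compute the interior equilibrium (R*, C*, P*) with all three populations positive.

From dP/dt = 0: 0.00547C* = 0.423, so C* = 77.3.
From dR/dt = 0: 1.01(1 - R*/827) = 0.0103·77.3, giving R* = 827·(1 - 0.789) = 175.
From dC/dt = 0: 0.00481·175 - 0.162 = 0.0192P*, so P* = 0.679/0.0192 = 35.4.

R* ≈ 175, C* ≈ 77.3, P* ≈ 35.4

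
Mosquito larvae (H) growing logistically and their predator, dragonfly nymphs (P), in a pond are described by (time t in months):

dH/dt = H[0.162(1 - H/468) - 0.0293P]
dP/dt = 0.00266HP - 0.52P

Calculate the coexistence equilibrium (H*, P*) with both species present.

From dP/dt = 0 with P > 0: 0.00266H* = 0.52, so H* = 195.
Substitute into dH/dt = 0: 0.162(1 - 195/468) = 0.0293P*.
The bracket is 0.582, giving P* = 0.0943/0.0293 = 3.22.

H* ≈ 195, P* ≈ 3.22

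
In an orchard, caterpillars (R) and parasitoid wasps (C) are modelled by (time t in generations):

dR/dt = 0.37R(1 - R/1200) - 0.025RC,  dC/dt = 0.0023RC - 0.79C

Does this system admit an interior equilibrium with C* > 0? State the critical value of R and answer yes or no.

The predator equation gives dC/dt > 0 only when R > 0.79/0.0023 = 343.
Without the predator, R → K = 1200. Since 1200 > 343, the predator can invade and persist.

Threshold R = 343; K > 343, so yes, the predator persists.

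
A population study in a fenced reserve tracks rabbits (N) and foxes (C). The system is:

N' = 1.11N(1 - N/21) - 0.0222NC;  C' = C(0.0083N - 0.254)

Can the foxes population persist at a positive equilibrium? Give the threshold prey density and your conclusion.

Threshold N = 30.6; K < 30.6, so no, the predator goes extinct.

The predator equation gives dC/dt > 0 only when N > 0.254/0.0083 = 30.6.
Without the predator, N → K = 21. Since 21 < 30.6, the predator cannot invade.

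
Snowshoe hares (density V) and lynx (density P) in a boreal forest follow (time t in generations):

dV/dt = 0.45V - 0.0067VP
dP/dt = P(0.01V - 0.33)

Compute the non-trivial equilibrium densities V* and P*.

Set dP/dt = 0 with P > 0: 0.01V - 0.33 = 0, so V* = 0.33/0.01 = 33.
Set dV/dt = 0 with V > 0: 0.45 - 0.0067P = 0, so P* = 0.45/0.0067 = 67.2.

V* ≈ 33, P* ≈ 67.2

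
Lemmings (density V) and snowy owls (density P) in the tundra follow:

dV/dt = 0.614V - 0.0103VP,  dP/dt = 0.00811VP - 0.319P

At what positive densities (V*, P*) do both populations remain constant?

V* ≈ 39.3, P* ≈ 59.6

Set dP/dt = 0 with P > 0: 0.00811V - 0.319 = 0, so V* = 0.319/0.00811 = 39.3.
Set dV/dt = 0 with V > 0: 0.614 - 0.0103P = 0, so P* = 0.614/0.0103 = 59.6.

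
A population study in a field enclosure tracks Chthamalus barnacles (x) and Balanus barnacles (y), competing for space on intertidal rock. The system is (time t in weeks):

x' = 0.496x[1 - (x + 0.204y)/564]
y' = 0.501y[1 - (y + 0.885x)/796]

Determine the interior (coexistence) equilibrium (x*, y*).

Setting both brackets to zero gives the nullclines x + 0.204y = 564 and 0.885x + y = 796.
Substituting y = 796 - 0.885x into the first: x(1 - 0.204·0.885) = 564 - 0.204·796.
So x* = 402/0.819 = 490, and then y* = 796 - 0.885·490 = 362.

x* ≈ 490, y* ≈ 362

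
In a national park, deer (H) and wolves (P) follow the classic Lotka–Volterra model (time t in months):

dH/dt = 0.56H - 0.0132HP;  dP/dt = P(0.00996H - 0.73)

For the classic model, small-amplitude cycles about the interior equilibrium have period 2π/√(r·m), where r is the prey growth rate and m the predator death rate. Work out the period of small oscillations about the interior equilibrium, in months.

Here r = 0.56 and m = 0.73, so r·m = 0.409.
ω = √0.409 = 0.639 per month, hence T = 2π/ω ≈ 9.83 months.

T ≈ 9.83 months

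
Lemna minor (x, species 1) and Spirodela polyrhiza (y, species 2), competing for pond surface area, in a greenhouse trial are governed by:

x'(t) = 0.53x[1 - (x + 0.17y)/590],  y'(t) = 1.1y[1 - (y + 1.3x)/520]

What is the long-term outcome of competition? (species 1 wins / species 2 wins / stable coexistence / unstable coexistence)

Compare the nullcline intercepts: K1/α12 = 590/0.17 = 3470 > K2 = 520; K2/α21 = 520/1.3 = 400 < K1 = 590.
Since the inequalities point opposite ways, species 1 can invade but species 2 cannot.

species 1 excludes species 2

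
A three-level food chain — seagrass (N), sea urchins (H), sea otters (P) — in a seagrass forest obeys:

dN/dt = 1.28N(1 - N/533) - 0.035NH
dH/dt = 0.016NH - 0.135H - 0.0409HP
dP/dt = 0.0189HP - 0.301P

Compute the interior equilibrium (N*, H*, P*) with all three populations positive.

From dP/dt = 0: 0.0189H* = 0.301, so H* = 15.9.
From dN/dt = 0: 1.28(1 - N*/533) = 0.035·15.9, giving N* = 533·(1 - 0.435) = 301.
From dH/dt = 0: 0.016·301 - 0.135 = 0.0409P*, so P* = 4.68/0.0409 = 114.

N* ≈ 301, H* ≈ 15.9, P* ≈ 114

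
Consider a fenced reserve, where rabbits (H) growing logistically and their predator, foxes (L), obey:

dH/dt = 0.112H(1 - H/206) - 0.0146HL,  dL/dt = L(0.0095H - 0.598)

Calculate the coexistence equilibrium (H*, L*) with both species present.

H* ≈ 62.9, L* ≈ 5.33

From dL/dt = 0 with L > 0: 0.0095H* = 0.598, so H* = 62.9.
Substitute into dH/dt = 0: 0.112(1 - 62.9/206) = 0.0146L*.
The bracket is 0.694, giving L* = 0.0778/0.0146 = 5.33.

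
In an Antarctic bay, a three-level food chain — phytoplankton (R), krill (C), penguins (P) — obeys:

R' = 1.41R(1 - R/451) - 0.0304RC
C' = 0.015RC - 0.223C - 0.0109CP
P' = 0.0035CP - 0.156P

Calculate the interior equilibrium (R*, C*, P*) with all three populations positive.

R* ≈ 17.6, C* ≈ 44.6, P* ≈ 3.76

From dP/dt = 0: 0.0035C* = 0.156, so C* = 44.6.
From dR/dt = 0: 1.41(1 - R*/451) = 0.0304·44.6, giving R* = 451·(1 - 0.961) = 17.6.
From dC/dt = 0: 0.015·17.6 - 0.223 = 0.0109P*, so P* = 0.041/0.0109 = 3.76.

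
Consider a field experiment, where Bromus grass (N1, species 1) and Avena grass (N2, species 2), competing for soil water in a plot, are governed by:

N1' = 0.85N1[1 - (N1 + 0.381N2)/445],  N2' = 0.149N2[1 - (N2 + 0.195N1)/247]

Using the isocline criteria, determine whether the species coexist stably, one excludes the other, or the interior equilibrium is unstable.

stable coexistence

Compare the nullcline intercepts: K1/α12 = 445/0.381 = 1170 > K2 = 247; K2/α21 = 247/0.195 = 1270 > K1 = 445.
Since both inequalities hold, each species can invade when rare, so the interior equilibrium is stable.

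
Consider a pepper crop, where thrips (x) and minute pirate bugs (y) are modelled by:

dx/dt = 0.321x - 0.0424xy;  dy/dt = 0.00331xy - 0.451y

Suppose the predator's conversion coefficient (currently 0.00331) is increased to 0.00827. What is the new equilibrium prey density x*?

x* ≈ 54.5

At the interior fixed point, setting dy/dt = 0 with y > 0 fixes x* = (predator death rate)/(xy coefficient) — independent of the other coefficients.
With the change, x* = 0.451/0.00827 = 54.5; it falls from 136.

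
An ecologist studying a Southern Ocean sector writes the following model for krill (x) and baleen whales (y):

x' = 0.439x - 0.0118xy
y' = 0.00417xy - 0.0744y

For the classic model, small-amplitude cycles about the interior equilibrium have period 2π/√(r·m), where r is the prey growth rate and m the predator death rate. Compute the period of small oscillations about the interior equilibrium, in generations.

Here r = 0.439 and m = 0.0744, so r·m = 0.0327.
ω = √0.0327 = 0.181 per generation, hence T = 2π/ω ≈ 34.8 generations.

T ≈ 34.8 generations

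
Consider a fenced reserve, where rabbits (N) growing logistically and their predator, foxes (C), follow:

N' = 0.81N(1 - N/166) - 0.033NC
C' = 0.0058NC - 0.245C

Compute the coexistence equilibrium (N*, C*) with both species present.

N* ≈ 42.2, C* ≈ 18.3

From dC/dt = 0 with C > 0: 0.0058N* = 0.245, so N* = 42.2.
Substitute into dN/dt = 0: 0.81(1 - 42.2/166) = 0.033C*.
The bracket is 0.746, giving C* = 0.604/0.033 = 18.3.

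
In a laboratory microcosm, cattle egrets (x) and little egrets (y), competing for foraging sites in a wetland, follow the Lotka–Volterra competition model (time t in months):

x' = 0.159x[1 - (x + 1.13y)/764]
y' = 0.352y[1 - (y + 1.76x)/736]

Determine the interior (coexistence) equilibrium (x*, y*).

Setting both brackets to zero gives the nullclines x + 1.13y = 764 and 1.76x + y = 736.
Substituting y = 736 - 1.76x into the first: x(1 - 1.13·1.76) = 764 - 1.13·736.
So x* = -67.7/-0.989 = 68.4, and then y* = 736 - 1.76·68.4 = 616.

x* ≈ 68.4, y* ≈ 616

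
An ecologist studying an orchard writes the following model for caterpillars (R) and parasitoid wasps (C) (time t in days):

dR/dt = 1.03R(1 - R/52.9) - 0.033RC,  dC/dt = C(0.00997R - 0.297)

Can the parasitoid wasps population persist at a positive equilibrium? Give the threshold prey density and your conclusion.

Threshold R = 29.8; K > 29.8, so yes, the predator persists.

The predator equation gives dC/dt > 0 only when R > 0.297/0.00997 = 29.8.
Without the predator, R → K = 52.9. Since 52.9 > 29.8, the predator can invade and persist.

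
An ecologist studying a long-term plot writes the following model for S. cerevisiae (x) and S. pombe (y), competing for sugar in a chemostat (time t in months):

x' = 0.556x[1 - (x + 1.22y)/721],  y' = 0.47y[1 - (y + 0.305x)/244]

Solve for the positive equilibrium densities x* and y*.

Setting both brackets to zero gives the nullclines x + 1.22y = 721 and 0.305x + y = 244.
Substituting y = 244 - 0.305x into the first: x(1 - 1.22·0.305) = 721 - 1.22·244.
So x* = 423/0.628 = 674, and then y* = 244 - 0.305·674 = 38.4.

x* ≈ 674, y* ≈ 38.4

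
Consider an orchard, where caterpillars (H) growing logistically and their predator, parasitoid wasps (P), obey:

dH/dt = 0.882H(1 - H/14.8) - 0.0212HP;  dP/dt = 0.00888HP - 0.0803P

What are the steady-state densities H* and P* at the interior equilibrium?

H* ≈ 9.04, P* ≈ 16.2

From dP/dt = 0 with P > 0: 0.00888H* = 0.0803, so H* = 9.04.
Substitute into dH/dt = 0: 0.882(1 - 9.04/14.8) = 0.0212P*.
The bracket is 0.389, giving P* = 0.343/0.0212 = 16.2.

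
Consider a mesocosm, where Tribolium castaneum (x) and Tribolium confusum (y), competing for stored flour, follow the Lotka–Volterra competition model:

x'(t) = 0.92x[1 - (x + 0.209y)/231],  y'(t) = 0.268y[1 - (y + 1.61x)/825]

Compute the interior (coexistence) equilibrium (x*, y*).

Setting both brackets to zero gives the nullclines x + 0.209y = 231 and 1.61x + y = 825.
Substituting y = 825 - 1.61x into the first: x(1 - 0.209·1.61) = 231 - 0.209·825.
So x* = 58.6/0.664 = 88.3, and then y* = 825 - 1.61·88.3 = 683.

x* ≈ 88.3, y* ≈ 683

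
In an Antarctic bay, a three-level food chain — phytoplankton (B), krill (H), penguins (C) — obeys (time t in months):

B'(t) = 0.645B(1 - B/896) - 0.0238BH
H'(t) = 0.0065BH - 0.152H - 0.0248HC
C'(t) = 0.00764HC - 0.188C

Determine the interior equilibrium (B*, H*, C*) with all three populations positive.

From dC/dt = 0: 0.00764H* = 0.188, so H* = 24.6.
From dB/dt = 0: 0.645(1 - B*/896) = 0.0238·24.6, giving B* = 896·(1 - 0.908) = 82.4.
From dH/dt = 0: 0.0065·82.4 - 0.152 = 0.0248C*, so C* = 0.384/0.0248 = 15.5.

B* ≈ 82.4, H* ≈ 24.6, C* ≈ 15.5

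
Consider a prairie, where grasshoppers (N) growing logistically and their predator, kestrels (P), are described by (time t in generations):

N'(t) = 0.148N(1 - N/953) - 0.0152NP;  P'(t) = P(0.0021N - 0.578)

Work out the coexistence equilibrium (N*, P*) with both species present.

N* ≈ 275, P* ≈ 6.92

From dP/dt = 0 with P > 0: 0.0021N* = 0.578, so N* = 275.
Substitute into dN/dt = 0: 0.148(1 - 275/953) = 0.0152P*.
The bracket is 0.711, giving P* = 0.105/0.0152 = 6.92.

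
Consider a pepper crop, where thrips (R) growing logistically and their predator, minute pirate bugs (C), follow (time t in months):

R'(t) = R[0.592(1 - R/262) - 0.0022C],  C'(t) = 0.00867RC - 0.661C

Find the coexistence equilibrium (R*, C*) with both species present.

From dC/dt = 0 with C > 0: 0.00867R* = 0.661, so R* = 76.2.
Substitute into dR/dt = 0: 0.592(1 - 76.2/262) = 0.0022C*.
The bracket is 0.709, giving C* = 0.42/0.0022 = 191.

R* ≈ 76.2, C* ≈ 191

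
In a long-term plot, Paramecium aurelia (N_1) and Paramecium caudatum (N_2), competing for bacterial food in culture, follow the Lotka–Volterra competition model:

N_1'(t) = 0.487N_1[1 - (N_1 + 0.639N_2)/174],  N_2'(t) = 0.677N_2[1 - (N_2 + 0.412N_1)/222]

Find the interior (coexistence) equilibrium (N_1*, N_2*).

N_1* ≈ 43.6, N_2* ≈ 204

Setting both brackets to zero gives the nullclines N_1 + 0.639N_2 = 174 and 0.412N_1 + N_2 = 222.
Substituting N_2 = 222 - 0.412N_1 into the first: N_1(1 - 0.639·0.412) = 174 - 0.639·222.
So N_1* = 32.1/0.737 = 43.6, and then N_2* = 222 - 0.412·43.6 = 204.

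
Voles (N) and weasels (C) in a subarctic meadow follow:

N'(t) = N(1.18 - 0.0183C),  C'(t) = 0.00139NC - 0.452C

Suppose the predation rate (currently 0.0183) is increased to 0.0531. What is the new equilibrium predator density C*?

C* ≈ 22.2

At the interior fixed point, setting dN/dt = 0 with N > 0 fixes C* = (prey growth rate)/(NC coefficient) — independent of the other coefficients.
With the change, C* = 1.18/0.0531 = 22.2; it falls from 64.5.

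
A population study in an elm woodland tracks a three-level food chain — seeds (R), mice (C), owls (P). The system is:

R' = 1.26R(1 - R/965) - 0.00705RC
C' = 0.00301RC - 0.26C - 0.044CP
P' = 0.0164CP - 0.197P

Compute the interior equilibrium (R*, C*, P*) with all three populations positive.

R* ≈ 900, C* ≈ 12, P* ≈ 55.7

From dP/dt = 0: 0.0164C* = 0.197, so C* = 12.
From dR/dt = 0: 1.26(1 - R*/965) = 0.00705·12, giving R* = 965·(1 - 0.0672) = 900.
From dC/dt = 0: 0.00301·900 - 0.26 = 0.044P*, so P* = 2.45/0.044 = 55.7.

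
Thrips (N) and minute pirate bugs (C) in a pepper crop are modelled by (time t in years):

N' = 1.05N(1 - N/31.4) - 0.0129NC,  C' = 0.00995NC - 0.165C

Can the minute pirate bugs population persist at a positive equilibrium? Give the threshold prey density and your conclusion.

The predator equation gives dC/dt > 0 only when N > 0.165/0.00995 = 16.6.
Without the predator, N → K = 31.4. Since 31.4 > 16.6, the predator can invade and persist.

Threshold N = 16.6; K > 16.6, so yes, the predator persists.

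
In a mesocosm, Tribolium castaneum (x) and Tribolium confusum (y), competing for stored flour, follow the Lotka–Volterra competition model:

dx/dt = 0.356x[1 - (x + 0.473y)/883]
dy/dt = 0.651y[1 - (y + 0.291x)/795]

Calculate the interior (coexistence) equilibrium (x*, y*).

x* ≈ 588, y* ≈ 624

Setting both brackets to zero gives the nullclines x + 0.473y = 883 and 0.291x + y = 795.
Substituting y = 795 - 0.291x into the first: x(1 - 0.473·0.291) = 883 - 0.473·795.
So x* = 507/0.862 = 588, and then y* = 795 - 0.291·588 = 624.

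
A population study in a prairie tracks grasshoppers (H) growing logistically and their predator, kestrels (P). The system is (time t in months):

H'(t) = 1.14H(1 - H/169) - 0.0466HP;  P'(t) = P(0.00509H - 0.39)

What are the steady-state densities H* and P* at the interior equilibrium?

H* ≈ 76.6, P* ≈ 13.4

From dP/dt = 0 with P > 0: 0.00509H* = 0.39, so H* = 76.6.
Substitute into dH/dt = 0: 1.14(1 - 76.6/169) = 0.0466P*.
The bracket is 0.547, giving P* = 0.623/0.0466 = 13.4.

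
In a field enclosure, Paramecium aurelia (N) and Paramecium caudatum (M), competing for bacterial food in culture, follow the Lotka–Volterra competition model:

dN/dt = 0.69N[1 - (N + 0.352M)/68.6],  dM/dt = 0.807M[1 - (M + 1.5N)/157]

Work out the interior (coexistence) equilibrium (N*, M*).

Setting both brackets to zero gives the nullclines N + 0.352M = 68.6 and 1.5N + M = 157.
Substituting M = 157 - 1.5N into the first: N(1 - 0.352·1.5) = 68.6 - 0.352·157.
So N* = 13.3/0.472 = 28.3, and then M* = 157 - 1.5·28.3 = 115.

N* ≈ 28.3, M* ≈ 115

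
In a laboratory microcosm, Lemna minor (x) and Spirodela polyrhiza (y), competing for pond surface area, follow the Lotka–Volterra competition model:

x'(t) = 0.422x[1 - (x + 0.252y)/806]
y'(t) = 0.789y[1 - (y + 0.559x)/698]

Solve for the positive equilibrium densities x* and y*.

x* ≈ 733, y* ≈ 288

Setting both brackets to zero gives the nullclines x + 0.252y = 806 and 0.559x + y = 698.
Substituting y = 698 - 0.559x into the first: x(1 - 0.252·0.559) = 806 - 0.252·698.
So x* = 630/0.859 = 733, and then y* = 698 - 0.559·733 = 288.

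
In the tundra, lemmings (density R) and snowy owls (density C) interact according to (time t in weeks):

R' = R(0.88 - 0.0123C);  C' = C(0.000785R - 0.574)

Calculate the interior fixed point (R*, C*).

R* ≈ 731, C* ≈ 71.5

Set dC/dt = 0 with C > 0: 0.000785R - 0.574 = 0, so R* = 0.574/0.000785 = 731.
Set dR/dt = 0 with R > 0: 0.88 - 0.0123C = 0, so C* = 0.88/0.0123 = 71.5.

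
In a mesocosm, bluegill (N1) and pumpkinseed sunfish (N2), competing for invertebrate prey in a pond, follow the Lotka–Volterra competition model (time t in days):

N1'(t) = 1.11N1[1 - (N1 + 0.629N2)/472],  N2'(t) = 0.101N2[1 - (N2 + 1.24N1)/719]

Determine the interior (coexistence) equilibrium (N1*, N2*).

Setting both brackets to zero gives the nullclines N1 + 0.629N2 = 472 and 1.24N1 + N2 = 719.
Substituting N2 = 719 - 1.24N1 into the first: N1(1 - 0.629·1.24) = 472 - 0.629·719.
So N1* = 19.7/0.22 = 89.8, and then N2* = 719 - 1.24·89.8 = 608.

N1* ≈ 89.8, N2* ≈ 608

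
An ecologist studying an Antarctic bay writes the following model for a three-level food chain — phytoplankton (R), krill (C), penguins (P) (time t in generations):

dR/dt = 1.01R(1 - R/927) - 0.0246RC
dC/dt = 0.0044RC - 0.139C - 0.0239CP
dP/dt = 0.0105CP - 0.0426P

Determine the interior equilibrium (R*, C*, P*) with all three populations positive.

From dP/dt = 0: 0.0105C* = 0.0426, so C* = 4.06.
From dR/dt = 0: 1.01(1 - R*/927) = 0.0246·4.06, giving R* = 927·(1 - 0.0988) = 835.
From dC/dt = 0: 0.0044·835 - 0.139 = 0.0239P*, so P* = 3.54/0.0239 = 148.

R* ≈ 835, C* ≈ 4.06, P* ≈ 148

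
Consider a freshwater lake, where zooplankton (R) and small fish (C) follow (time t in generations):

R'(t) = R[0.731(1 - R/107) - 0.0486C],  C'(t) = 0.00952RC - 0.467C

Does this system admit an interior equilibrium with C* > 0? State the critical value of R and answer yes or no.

The predator equation gives dC/dt > 0 only when R > 0.467/0.00952 = 49.1.
Without the predator, R → K = 107. Since 107 > 49.1, the predator can invade and persist.

Threshold R = 49.1; K > 49.1, so yes, the predator persists.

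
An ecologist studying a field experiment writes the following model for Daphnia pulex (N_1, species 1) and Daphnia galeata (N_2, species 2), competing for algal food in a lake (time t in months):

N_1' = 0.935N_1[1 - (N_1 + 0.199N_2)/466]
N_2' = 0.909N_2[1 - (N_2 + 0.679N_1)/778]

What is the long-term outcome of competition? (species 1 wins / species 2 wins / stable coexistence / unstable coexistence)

stable coexistence

Compare the nullcline intercepts: K1/α12 = 466/0.199 = 2340 > K2 = 778; K2/α21 = 778/0.679 = 1150 > K1 = 466.
Since both inequalities hold, each species can invade when rare, so the interior equilibrium is stable.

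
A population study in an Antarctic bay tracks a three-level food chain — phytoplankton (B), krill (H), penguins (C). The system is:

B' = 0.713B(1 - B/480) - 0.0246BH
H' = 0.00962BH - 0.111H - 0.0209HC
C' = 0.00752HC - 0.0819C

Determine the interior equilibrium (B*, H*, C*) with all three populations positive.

B* ≈ 300, H* ≈ 10.9, C* ≈ 133

From dC/dt = 0: 0.00752H* = 0.0819, so H* = 10.9.
From dB/dt = 0: 0.713(1 - B*/480) = 0.0246·10.9, giving B* = 480·(1 - 0.376) = 300.
From dH/dt = 0: 0.00962·300 - 0.111 = 0.0209C*, so C* = 2.77/0.0209 = 133.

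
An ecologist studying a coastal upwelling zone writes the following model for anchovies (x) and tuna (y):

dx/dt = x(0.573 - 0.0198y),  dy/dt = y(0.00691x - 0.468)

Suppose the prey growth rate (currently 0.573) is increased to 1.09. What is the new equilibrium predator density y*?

At the interior fixed point, setting dx/dt = 0 with x > 0 fixes y* = (prey growth rate)/(xy coefficient) — independent of the other coefficients.
With the change, y* = 1.09/0.0198 = 55.1; it rises from 28.9.

y* ≈ 55.1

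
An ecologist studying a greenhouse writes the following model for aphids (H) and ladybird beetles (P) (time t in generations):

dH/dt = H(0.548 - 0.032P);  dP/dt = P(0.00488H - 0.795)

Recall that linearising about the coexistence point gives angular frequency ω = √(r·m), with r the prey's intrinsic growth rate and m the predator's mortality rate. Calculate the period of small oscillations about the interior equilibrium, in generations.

T ≈ 9.52 generations

Here r = 0.548 and m = 0.795, so r·m = 0.436.
ω = √0.436 = 0.66 per generation, hence T = 2π/ω ≈ 9.52 generations.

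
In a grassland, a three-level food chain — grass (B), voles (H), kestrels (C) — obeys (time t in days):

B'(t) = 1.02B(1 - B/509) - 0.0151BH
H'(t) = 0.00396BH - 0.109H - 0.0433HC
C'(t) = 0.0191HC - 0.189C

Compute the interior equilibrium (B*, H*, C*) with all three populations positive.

B* ≈ 434, H* ≈ 9.9, C* ≈ 37.2

From dC/dt = 0: 0.0191H* = 0.189, so H* = 9.9.
From dB/dt = 0: 1.02(1 - B*/509) = 0.0151·9.9, giving B* = 509·(1 - 0.146) = 434.
From dH/dt = 0: 0.00396·434 - 0.109 = 0.0433C*, so C* = 1.61/0.0433 = 37.2.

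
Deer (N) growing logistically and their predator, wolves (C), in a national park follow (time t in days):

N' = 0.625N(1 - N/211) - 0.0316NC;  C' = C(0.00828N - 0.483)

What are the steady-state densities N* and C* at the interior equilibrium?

From dC/dt = 0 with C > 0: 0.00828N* = 0.483, so N* = 58.3.
Substitute into dN/dt = 0: 0.625(1 - 58.3/211) = 0.0316C*.
The bracket is 0.724, giving C* = 0.452/0.0316 = 14.3.

N* ≈ 58.3, C* ≈ 14.3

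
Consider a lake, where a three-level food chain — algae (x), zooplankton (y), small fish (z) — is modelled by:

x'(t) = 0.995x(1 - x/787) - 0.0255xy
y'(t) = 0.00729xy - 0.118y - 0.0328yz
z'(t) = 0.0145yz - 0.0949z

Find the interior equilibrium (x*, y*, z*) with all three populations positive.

From dz/dt = 0: 0.0145y* = 0.0949, so y* = 6.54.
From dx/dt = 0: 0.995(1 - x*/787) = 0.0255·6.54, giving x* = 787·(1 - 0.168) = 655.
From dy/dt = 0: 0.00729·655 - 0.118 = 0.0328z*, so z* = 4.66/0.0328 = 142.

x* ≈ 655, y* ≈ 6.54, z* ≈ 142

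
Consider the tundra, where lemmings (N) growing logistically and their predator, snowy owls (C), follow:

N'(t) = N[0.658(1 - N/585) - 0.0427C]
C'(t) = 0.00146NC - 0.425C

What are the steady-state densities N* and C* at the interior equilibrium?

From dC/dt = 0 with C > 0: 0.00146N* = 0.425, so N* = 291.
Substitute into dN/dt = 0: 0.658(1 - 291/585) = 0.0427C*.
The bracket is 0.502, giving C* = 0.331/0.0427 = 7.74.

N* ≈ 291, C* ≈ 7.74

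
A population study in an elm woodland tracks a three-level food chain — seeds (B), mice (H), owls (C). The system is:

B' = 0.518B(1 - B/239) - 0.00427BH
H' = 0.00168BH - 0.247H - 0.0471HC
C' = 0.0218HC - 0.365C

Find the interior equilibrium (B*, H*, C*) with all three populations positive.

From dC/dt = 0: 0.0218H* = 0.365, so H* = 16.7.
From dB/dt = 0: 0.518(1 - B*/239) = 0.00427·16.7, giving B* = 239·(1 - 0.138) = 206.
From dH/dt = 0: 0.00168·206 - 0.247 = 0.0471C*, so C* = 0.0991/0.0471 = 2.1.

B* ≈ 206, H* ≈ 16.7, C* ≈ 2.1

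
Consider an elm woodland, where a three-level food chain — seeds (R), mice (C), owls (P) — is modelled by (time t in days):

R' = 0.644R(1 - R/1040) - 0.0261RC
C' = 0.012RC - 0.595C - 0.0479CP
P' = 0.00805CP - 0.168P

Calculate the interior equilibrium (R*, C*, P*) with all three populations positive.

R* ≈ 160, C* ≈ 20.9, P* ≈ 27.8

From dP/dt = 0: 0.00805C* = 0.168, so C* = 20.9.
From dR/dt = 0: 0.644(1 - R*/1040) = 0.0261·20.9, giving R* = 1040·(1 - 0.846) = 160.
From dC/dt = 0: 0.012·160 - 0.595 = 0.0479P*, so P* = 1.33/0.0479 = 27.8.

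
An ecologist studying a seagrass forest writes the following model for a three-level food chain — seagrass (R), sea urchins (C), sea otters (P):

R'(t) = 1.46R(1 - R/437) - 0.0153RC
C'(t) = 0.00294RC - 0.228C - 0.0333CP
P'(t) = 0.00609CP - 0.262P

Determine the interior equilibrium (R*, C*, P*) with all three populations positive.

From dP/dt = 0: 0.00609C* = 0.262, so C* = 43.
From dR/dt = 0: 1.46(1 - R*/437) = 0.0153·43, giving R* = 437·(1 - 0.451) = 240.
From dC/dt = 0: 0.00294·240 - 0.228 = 0.0333P*, so P* = 0.478/0.0333 = 14.3.

R* ≈ 240, C* ≈ 43, P* ≈ 14.3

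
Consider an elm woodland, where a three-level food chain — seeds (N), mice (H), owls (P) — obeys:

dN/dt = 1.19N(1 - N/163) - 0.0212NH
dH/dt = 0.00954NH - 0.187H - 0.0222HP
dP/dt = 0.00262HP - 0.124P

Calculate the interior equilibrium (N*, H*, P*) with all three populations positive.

N* ≈ 25.6, H* ≈ 47.3, P* ≈ 2.56

From dP/dt = 0: 0.00262H* = 0.124, so H* = 47.3.
From dN/dt = 0: 1.19(1 - N*/163) = 0.0212·47.3, giving N* = 163·(1 - 0.843) = 25.6.
From dH/dt = 0: 0.00954·25.6 - 0.187 = 0.0222P*, so P* = 0.0569/0.0222 = 2.56.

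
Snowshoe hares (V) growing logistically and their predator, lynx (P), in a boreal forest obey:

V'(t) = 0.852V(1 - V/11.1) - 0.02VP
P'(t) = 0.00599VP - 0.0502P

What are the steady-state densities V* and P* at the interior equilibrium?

V* ≈ 8.38, P* ≈ 10.4

From dP/dt = 0 with P > 0: 0.00599V* = 0.0502, so V* = 8.38.
Substitute into dV/dt = 0: 0.852(1 - 8.38/11.1) = 0.02P*.
The bracket is 0.245, giving P* = 0.209/0.02 = 10.4.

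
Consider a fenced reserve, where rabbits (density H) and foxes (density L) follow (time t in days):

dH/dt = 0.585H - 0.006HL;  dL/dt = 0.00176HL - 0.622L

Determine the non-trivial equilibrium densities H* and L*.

Set dL/dt = 0 with L > 0: 0.00176H - 0.622 = 0, so H* = 0.622/0.00176 = 353.
Set dH/dt = 0 with H > 0: 0.585 - 0.006L = 0, so L* = 0.585/0.006 = 97.5.

H* ≈ 353, L* ≈ 97.5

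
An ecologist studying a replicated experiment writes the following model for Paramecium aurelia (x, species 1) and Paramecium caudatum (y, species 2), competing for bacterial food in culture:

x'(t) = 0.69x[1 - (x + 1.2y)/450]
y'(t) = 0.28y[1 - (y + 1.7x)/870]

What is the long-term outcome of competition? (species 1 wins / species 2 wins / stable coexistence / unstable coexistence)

Compare the nullcline intercepts: K1/α12 = 450/1.2 = 375 < K2 = 870; K2/α21 = 870/1.7 = 512 > K1 = 450.
Since the inequalities point opposite ways, species 2 can invade but species 1 cannot.

species 2 excludes species 1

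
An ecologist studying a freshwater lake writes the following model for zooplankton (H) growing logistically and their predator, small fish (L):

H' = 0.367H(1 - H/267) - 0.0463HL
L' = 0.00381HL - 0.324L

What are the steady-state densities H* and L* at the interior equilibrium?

H* ≈ 85, L* ≈ 5.4

From dL/dt = 0 with L > 0: 0.00381H* = 0.324, so H* = 85.
Substitute into dH/dt = 0: 0.367(1 - 85/267) = 0.0463L*.
The bracket is 0.682, giving L* = 0.25/0.0463 = 5.4.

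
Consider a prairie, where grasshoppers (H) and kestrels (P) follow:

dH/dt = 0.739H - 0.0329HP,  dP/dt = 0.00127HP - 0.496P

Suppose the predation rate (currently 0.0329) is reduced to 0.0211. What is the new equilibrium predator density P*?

At the interior fixed point, setting dH/dt = 0 with H > 0 fixes P* = (prey growth rate)/(HP coefficient) — independent of the other coefficients.
With the change, P* = 0.739/0.0211 = 35; it rises from 22.5.

P* ≈ 35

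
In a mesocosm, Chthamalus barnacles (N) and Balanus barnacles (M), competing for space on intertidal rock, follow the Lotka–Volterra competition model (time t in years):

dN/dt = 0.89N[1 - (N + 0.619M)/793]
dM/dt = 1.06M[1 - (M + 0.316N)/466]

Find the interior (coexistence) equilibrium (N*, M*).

N* ≈ 627, M* ≈ 268

Setting both brackets to zero gives the nullclines N + 0.619M = 793 and 0.316N + M = 466.
Substituting M = 466 - 0.316N into the first: N(1 - 0.619·0.316) = 793 - 0.619·466.
So N* = 505/0.804 = 627, and then M* = 466 - 0.316·627 = 268.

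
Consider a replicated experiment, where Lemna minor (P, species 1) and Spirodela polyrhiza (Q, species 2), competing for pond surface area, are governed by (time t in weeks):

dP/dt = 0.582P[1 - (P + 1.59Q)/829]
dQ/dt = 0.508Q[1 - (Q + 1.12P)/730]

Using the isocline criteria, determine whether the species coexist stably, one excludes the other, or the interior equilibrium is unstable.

Compare the nullcline intercepts: K1/α12 = 829/1.59 = 521 < K2 = 730; K2/α21 = 730/1.12 = 652 < K1 = 829.
Since both are reversed, neither can invade when rare; the interior point is a saddle.

unstable coexistence (outcome depends on initial conditions)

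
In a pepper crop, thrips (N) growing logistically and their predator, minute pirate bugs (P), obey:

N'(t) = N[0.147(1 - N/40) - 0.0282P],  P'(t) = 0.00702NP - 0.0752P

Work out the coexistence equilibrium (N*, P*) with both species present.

From dP/dt = 0 with P > 0: 0.00702N* = 0.0752, so N* = 10.7.
Substitute into dN/dt = 0: 0.147(1 - 10.7/40) = 0.0282P*.
The bracket is 0.732, giving P* = 0.108/0.0282 = 3.82.

N* ≈ 10.7, P* ≈ 3.82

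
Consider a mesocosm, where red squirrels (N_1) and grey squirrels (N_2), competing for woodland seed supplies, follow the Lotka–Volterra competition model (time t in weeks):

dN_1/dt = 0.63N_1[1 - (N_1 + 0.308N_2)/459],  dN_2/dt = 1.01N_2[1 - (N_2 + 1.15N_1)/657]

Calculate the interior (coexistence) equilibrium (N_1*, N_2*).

Setting both brackets to zero gives the nullclines N_1 + 0.308N_2 = 459 and 1.15N_1 + N_2 = 657.
Substituting N_2 = 657 - 1.15N_1 into the first: N_1(1 - 0.308·1.15) = 459 - 0.308·657.
So N_1* = 257/0.646 = 397, and then N_2* = 657 - 1.15·397 = 200.

N_1* ≈ 397, N_2* ≈ 200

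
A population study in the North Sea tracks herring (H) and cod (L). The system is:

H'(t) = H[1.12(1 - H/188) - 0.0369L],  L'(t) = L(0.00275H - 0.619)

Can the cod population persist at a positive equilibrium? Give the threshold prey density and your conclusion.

The predator equation gives dL/dt > 0 only when H > 0.619/0.00275 = 225.
Without the predator, H → K = 188. Since 188 < 225, the predator cannot invade.

Threshold H = 225; K < 225, so no, the predator goes extinct.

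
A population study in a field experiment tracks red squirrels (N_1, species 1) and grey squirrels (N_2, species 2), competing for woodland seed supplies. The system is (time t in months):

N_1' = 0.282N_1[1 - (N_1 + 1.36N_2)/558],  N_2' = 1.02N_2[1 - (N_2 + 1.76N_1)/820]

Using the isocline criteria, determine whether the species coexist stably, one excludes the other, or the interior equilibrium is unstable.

Compare the nullcline intercepts: K1/α12 = 558/1.36 = 410 < K2 = 820; K2/α21 = 820/1.76 = 466 < K1 = 558.
Since both are reversed, neither can invade when rare; the interior point is a saddle.

unstable coexistence (outcome depends on initial conditions)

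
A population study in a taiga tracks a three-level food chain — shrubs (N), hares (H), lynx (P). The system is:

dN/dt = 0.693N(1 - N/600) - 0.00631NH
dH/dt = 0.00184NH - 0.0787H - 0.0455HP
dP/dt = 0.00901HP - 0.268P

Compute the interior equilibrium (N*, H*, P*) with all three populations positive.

From dP/dt = 0: 0.00901H* = 0.268, so H* = 29.7.
From dN/dt = 0: 0.693(1 - N*/600) = 0.00631·29.7, giving N* = 600·(1 - 0.271) = 437.
From dH/dt = 0: 0.00184·437 - 0.0787 = 0.0455P*, so P* = 0.726/0.0455 = 16.

N* ≈ 437, H* ≈ 29.7, P* ≈ 16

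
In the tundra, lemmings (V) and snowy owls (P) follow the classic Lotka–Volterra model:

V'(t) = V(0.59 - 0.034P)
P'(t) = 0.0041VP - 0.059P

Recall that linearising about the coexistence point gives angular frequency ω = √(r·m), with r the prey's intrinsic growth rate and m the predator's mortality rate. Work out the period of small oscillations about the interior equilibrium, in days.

Here r = 0.59 and m = 0.059, so r·m = 0.0348.
ω = √0.0348 = 0.187 per day, hence T = 2π/ω ≈ 33.7 days.

T ≈ 33.7 days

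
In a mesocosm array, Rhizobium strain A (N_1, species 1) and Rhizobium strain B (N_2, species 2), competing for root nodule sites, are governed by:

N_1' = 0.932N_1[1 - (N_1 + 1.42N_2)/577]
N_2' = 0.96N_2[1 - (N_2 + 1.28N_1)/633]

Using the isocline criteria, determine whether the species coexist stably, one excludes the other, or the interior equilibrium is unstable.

unstable coexistence (outcome depends on initial conditions)

Compare the nullcline intercepts: K1/α12 = 577/1.42 = 406 < K2 = 633; K2/α21 = 633/1.28 = 495 < K1 = 577.
Since both are reversed, neither can invade when rare; the interior point is a saddle.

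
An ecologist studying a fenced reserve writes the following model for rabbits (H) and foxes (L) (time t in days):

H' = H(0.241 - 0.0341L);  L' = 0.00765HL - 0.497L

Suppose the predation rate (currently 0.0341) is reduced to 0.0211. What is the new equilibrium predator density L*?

At the interior fixed point, setting dH/dt = 0 with H > 0 fixes L* = (prey growth rate)/(HL coefficient) — independent of the other coefficients.
With the change, L* = 0.241/0.0211 = 11.4; it rises from 7.07.

L* ≈ 11.4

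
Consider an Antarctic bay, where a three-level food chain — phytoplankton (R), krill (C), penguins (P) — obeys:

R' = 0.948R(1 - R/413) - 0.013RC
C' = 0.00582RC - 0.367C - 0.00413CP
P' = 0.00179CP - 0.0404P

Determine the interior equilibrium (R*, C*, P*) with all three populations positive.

From dP/dt = 0: 0.00179C* = 0.0404, so C* = 22.6.
From dR/dt = 0: 0.948(1 - R*/413) = 0.013·22.6, giving R* = 413·(1 - 0.31) = 285.
From dC/dt = 0: 0.00582·285 - 0.367 = 0.00413P*, so P* = 1.29/0.00413 = 313.

R* ≈ 285, C* ≈ 22.6, P* ≈ 313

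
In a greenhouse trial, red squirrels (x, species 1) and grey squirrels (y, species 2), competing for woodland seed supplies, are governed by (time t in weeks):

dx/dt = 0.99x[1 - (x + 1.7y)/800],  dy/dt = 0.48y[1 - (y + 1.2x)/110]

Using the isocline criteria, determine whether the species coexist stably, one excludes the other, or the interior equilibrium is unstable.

Compare the nullcline intercepts: K1/α12 = 800/1.7 = 471 > K2 = 110; K2/α21 = 110/1.2 = 91.7 < K1 = 800.
Since the inequalities point opposite ways, species 1 can invade but species 2 cannot.

species 1 excludes species 2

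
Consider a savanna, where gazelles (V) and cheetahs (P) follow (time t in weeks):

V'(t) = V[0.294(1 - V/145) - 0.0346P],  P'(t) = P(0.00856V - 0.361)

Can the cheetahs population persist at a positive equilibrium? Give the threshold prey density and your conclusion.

The predator equation gives dP/dt > 0 only when V > 0.361/0.00856 = 42.2.
Without the predator, V → K = 145. Since 145 > 42.2, the predator can invade and persist.

Threshold V = 42.2; K > 42.2, so yes, the predator persists.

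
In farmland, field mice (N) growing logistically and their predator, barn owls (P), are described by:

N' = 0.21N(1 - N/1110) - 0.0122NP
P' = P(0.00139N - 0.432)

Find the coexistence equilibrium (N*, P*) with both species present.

From dP/dt = 0 with P > 0: 0.00139N* = 0.432, so N* = 311.
Substitute into dN/dt = 0: 0.21(1 - 311/1110) = 0.0122P*.
The bracket is 0.72, giving P* = 0.151/0.0122 = 12.4.

N* ≈ 311, P* ≈ 12.4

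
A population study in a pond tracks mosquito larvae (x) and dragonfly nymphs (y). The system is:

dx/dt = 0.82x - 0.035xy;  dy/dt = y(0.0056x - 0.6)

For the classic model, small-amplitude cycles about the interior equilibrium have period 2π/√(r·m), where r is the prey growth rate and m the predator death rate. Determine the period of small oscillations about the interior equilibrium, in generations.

T ≈ 8.96 generations

Here r = 0.82 and m = 0.6, so r·m = 0.492.
ω = √0.492 = 0.701 per generation, hence T = 2π/ω ≈ 8.96 generations.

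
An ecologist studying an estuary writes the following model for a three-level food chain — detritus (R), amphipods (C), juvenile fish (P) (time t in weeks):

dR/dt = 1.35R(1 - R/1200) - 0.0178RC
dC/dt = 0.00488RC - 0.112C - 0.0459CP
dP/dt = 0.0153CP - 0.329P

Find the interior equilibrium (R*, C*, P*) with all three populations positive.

R* ≈ 860, C* ≈ 21.5, P* ≈ 89

From dP/dt = 0: 0.0153C* = 0.329, so C* = 21.5.
From dR/dt = 0: 1.35(1 - R*/1200) = 0.0178·21.5, giving R* = 1200·(1 - 0.284) = 860.
From dC/dt = 0: 0.00488·860 - 0.112 = 0.0459P*, so P* = 4.08/0.0459 = 89.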